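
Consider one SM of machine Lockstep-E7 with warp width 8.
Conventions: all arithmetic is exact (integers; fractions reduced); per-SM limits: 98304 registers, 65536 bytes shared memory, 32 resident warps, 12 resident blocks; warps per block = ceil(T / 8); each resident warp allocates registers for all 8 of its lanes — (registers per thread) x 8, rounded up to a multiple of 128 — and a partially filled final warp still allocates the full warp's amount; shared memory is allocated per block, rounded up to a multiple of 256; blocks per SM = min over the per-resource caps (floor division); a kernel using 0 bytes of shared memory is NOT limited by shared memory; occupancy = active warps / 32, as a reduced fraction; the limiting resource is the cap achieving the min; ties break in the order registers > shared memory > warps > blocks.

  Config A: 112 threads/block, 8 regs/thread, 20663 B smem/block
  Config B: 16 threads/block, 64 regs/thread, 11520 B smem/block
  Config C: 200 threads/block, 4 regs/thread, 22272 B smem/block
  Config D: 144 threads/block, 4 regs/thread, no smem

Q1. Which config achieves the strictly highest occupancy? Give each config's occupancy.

occupancies: A 7/8, B 5/16, C 25/32, D 9/16

Answer: A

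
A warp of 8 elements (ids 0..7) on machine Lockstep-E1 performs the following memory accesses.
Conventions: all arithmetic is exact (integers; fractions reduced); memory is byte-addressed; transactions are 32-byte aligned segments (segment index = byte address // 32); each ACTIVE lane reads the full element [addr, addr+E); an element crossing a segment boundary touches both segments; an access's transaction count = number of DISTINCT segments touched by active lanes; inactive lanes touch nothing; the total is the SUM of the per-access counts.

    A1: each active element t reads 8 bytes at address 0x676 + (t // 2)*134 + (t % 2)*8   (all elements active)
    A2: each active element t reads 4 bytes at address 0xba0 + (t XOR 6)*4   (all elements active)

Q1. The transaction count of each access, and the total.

A1: 6 transactions
A2: 1 transaction

Answer: 6,1; total 7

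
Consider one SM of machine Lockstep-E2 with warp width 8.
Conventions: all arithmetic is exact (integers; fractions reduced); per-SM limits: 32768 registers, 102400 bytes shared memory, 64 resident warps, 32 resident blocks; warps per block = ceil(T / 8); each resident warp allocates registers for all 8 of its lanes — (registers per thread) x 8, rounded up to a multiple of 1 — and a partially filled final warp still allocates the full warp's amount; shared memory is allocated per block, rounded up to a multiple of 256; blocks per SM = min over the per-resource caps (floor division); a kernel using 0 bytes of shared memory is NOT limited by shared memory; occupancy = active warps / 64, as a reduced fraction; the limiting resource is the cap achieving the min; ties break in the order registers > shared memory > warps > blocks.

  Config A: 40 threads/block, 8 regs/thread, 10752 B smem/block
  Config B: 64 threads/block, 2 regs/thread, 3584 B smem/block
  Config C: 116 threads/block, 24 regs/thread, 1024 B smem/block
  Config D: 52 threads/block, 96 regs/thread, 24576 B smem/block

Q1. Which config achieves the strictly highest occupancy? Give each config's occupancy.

occupancies: A 45/64, B 1, C 15/16, D 7/16

Answer: B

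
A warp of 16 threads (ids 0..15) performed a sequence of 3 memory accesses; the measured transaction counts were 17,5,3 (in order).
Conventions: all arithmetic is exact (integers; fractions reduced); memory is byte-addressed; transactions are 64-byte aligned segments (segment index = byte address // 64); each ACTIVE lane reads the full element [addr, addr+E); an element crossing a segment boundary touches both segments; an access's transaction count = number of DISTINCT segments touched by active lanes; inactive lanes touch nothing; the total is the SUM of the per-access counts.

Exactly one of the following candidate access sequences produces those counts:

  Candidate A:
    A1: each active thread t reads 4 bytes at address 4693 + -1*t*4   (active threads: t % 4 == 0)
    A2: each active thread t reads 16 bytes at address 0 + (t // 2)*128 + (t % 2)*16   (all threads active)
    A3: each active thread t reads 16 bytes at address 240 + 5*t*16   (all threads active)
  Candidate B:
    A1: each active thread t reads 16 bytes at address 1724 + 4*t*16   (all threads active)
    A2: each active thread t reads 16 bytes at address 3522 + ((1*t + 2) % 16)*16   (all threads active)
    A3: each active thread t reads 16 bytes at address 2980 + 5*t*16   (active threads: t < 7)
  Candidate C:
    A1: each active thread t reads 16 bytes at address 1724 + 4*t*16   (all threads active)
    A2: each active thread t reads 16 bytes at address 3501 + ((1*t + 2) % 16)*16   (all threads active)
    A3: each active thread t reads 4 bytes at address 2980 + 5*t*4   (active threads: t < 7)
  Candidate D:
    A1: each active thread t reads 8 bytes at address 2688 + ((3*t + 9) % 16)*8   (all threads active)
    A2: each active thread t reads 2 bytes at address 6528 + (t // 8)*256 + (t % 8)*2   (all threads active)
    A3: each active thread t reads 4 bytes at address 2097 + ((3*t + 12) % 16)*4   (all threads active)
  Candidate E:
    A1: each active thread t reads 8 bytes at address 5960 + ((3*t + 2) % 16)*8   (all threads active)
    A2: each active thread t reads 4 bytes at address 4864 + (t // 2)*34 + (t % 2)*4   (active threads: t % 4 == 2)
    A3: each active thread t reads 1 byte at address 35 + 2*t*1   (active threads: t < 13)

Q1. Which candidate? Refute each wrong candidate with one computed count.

A: A1 gives 2 transactions, not 17
B: A3 gives 9 transactions, not 3
D: A1 gives 2 transactions, not 17
E: A1 gives 3 transactions, not 17
C: all counts match (17,5,3)

Answer: C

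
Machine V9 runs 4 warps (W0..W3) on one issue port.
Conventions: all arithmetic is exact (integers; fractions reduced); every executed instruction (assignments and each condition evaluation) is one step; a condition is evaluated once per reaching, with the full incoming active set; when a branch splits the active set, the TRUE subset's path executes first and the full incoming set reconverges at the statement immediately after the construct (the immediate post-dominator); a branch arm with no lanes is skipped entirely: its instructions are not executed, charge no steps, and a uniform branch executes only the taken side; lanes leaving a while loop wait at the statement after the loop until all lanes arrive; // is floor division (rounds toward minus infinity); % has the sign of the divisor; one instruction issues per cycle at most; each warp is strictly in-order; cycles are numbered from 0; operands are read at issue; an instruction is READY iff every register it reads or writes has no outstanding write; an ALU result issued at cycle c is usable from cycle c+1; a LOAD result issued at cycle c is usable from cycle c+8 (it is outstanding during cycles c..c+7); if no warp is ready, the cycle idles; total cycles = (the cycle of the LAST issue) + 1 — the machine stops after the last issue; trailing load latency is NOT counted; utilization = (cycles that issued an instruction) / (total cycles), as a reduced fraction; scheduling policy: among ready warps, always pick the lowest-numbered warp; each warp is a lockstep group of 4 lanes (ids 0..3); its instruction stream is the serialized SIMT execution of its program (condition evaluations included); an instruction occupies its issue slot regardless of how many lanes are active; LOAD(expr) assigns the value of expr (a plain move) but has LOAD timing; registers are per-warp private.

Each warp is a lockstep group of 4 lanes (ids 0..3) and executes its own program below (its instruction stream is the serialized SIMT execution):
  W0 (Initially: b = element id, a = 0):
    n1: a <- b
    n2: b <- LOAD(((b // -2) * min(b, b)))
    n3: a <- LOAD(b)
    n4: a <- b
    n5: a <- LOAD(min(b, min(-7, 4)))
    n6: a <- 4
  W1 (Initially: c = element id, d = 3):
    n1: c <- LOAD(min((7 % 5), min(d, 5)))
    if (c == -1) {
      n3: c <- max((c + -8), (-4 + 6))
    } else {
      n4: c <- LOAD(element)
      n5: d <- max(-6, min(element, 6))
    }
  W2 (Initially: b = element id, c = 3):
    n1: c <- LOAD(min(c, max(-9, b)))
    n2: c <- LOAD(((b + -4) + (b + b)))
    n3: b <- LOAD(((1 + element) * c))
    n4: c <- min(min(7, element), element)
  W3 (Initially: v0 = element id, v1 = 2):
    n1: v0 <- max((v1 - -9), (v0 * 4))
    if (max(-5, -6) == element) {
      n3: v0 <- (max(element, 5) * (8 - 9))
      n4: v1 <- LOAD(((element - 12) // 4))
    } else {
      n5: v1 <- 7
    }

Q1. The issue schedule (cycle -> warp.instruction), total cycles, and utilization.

cycle 0: W0.I0
cycle 1: W0.I1
cycle 2: W1.I0
cycle 3: W2.I0
cycle 4: W3.I0
cycle 5: W3.I1
cycle 6: W3.I2
cycle 7: idle
cycle 8: idle
cycle 9: W0.I2
cycle 10: W1.I1
cycle 11: W1.I2
cycle 12: W1.I3
cycle 13: W2.I1
cycle 14: idle
cycle 15: idle
cycle 16: idle
cycle 17: W0.I3
cycle 18: W0.I4
cycle 19: idle
cycle 20: idle
cycle 21: W2.I2
cycle 22: W2.I3
cycle 23: idle
cycle 24: idle
cycle 25: idle
cycle 26: W0.I5

Answer: 27 cycles, utilization 17/27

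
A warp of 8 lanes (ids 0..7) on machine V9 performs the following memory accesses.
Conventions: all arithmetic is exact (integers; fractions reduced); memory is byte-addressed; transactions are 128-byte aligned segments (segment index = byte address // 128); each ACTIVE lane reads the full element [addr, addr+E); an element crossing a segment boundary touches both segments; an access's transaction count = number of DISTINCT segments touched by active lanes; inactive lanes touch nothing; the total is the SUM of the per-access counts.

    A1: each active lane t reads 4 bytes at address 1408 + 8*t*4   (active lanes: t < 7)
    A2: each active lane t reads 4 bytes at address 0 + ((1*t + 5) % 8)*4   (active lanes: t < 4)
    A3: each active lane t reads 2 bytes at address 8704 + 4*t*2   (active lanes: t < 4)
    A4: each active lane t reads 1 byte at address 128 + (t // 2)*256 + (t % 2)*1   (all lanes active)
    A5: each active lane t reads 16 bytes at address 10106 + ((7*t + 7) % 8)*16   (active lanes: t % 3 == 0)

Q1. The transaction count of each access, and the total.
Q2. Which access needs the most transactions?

A1: 2 transactions
A2: 1 transaction
A3: 1 transaction
A4: 4 transactions
A5: 1 transaction

Answer: 2,1,1,4,1; total 9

Answer: A4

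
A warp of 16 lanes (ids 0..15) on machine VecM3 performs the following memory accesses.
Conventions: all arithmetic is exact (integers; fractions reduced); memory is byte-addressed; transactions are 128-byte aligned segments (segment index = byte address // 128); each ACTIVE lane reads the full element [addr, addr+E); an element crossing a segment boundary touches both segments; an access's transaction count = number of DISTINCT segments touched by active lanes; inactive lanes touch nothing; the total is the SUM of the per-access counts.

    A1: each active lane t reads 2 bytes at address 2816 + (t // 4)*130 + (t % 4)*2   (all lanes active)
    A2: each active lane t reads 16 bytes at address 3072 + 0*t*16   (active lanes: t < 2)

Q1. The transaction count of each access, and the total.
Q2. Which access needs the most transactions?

A1: 4 transactions
A2: 1 transaction

Answer: 4,1; total 5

Answer: A1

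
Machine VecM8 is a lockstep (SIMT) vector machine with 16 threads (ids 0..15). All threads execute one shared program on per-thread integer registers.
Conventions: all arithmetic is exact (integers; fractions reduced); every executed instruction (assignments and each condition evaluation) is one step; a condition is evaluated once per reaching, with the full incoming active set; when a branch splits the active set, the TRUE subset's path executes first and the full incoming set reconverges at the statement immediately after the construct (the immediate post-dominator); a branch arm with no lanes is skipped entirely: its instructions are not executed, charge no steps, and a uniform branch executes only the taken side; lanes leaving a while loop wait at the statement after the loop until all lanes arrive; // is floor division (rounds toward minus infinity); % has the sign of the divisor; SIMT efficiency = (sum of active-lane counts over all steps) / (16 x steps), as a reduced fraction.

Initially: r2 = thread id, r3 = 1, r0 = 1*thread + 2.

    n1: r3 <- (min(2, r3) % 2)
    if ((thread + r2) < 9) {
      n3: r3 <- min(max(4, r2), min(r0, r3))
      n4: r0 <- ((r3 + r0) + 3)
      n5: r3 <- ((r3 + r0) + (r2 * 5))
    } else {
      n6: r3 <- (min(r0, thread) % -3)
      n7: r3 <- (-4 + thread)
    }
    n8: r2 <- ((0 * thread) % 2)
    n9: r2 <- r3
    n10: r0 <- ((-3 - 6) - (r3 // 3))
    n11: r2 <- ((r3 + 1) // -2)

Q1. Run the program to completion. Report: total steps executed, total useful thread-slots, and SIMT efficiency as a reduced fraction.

Answer: 11 steps, 133 useful, 133/176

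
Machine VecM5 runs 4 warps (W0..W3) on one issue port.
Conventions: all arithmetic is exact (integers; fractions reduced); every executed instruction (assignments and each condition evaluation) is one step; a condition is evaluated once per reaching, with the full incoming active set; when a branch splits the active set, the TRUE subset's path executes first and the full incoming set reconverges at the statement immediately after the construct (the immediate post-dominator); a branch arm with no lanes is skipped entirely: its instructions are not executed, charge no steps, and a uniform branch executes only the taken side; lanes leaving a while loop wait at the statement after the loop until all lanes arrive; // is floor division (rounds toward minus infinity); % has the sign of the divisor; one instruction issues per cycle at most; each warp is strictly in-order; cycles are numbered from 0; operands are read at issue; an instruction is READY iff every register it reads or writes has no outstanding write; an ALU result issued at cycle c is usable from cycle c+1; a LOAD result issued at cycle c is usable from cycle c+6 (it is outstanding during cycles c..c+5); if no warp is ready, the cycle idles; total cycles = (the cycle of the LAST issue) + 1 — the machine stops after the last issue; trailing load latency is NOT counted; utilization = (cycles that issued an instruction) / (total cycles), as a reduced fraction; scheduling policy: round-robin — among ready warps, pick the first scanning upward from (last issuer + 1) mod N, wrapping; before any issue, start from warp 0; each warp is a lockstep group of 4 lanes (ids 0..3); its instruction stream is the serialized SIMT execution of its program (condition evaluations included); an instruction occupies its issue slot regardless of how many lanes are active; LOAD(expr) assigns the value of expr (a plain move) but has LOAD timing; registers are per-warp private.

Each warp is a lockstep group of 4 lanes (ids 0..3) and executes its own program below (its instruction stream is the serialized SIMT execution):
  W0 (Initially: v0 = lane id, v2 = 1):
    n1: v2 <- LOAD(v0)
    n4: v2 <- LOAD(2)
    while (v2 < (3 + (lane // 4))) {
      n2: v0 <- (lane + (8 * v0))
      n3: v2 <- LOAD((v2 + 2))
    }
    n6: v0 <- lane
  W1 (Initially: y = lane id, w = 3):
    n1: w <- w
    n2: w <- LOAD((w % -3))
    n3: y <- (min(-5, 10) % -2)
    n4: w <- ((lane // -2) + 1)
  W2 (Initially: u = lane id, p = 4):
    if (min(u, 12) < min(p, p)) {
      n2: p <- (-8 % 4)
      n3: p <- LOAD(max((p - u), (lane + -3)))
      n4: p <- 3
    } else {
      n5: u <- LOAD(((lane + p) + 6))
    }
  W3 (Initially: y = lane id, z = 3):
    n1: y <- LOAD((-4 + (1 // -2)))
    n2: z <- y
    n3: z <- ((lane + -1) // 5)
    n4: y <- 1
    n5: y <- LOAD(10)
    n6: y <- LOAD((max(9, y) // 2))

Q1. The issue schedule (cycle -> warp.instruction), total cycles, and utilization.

cycle 0: W0.I0
cycle 1: W1.I0
cycle 2: W2.I0
cycle 3: W3.I0
cycle 4: W1.I1
cycle 5: W2.I1
cycle 6: W0.I1
cycle 7: W1.I2
cycle 8: W2.I2
cycle 9: W3.I1
cycle 10: W1.I3
cycle 11: W3.I2
cycle 12: W0.I2
cycle 13: W3.I3
cycle 14: W0.I3
cycle 15: W2.I3
cycle 16: W3.I4
cycle 17: W0.I4
cycle 18: idle
cycle 19: idle
cycle 20: idle
cycle 21: idle
cycle 22: W3.I5
cycle 23: W0.I5
cycle 24: W0.I6

Answer: 25 cycles, utilization 21/25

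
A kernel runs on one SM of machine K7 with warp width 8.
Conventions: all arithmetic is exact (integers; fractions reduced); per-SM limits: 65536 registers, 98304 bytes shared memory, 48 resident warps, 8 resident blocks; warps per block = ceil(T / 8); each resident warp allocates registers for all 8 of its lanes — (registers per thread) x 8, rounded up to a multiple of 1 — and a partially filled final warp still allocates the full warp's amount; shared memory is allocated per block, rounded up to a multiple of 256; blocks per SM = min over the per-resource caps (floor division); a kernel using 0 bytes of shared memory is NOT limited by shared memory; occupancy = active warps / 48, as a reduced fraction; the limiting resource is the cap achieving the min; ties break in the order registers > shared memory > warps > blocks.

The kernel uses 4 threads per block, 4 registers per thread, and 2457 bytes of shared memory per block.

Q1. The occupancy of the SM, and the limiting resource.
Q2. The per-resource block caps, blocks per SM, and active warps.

Answer: occupancy 1/6, limited by blocks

registers: 2048 blocks
shared memory: 38 blocks
warps: 48 blocks
blocks: 8 blocks

Answer: 8 blocks, 8 active warps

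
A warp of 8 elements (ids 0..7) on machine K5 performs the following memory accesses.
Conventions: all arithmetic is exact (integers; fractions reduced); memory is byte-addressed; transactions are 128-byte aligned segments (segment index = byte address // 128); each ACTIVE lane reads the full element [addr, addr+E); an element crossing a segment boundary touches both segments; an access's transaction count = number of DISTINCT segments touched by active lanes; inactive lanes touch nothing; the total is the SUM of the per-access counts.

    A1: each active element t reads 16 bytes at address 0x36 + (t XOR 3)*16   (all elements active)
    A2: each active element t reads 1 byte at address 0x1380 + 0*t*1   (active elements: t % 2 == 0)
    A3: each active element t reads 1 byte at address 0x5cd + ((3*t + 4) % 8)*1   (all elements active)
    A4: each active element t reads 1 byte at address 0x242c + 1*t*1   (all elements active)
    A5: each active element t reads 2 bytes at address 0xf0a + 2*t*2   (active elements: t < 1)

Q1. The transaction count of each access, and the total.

A1: 2 transactions
A2: 1 transaction
A3: 1 transaction
A4: 1 transaction
A5: 1 transaction

Answer: 2,1,1,1,1; total 6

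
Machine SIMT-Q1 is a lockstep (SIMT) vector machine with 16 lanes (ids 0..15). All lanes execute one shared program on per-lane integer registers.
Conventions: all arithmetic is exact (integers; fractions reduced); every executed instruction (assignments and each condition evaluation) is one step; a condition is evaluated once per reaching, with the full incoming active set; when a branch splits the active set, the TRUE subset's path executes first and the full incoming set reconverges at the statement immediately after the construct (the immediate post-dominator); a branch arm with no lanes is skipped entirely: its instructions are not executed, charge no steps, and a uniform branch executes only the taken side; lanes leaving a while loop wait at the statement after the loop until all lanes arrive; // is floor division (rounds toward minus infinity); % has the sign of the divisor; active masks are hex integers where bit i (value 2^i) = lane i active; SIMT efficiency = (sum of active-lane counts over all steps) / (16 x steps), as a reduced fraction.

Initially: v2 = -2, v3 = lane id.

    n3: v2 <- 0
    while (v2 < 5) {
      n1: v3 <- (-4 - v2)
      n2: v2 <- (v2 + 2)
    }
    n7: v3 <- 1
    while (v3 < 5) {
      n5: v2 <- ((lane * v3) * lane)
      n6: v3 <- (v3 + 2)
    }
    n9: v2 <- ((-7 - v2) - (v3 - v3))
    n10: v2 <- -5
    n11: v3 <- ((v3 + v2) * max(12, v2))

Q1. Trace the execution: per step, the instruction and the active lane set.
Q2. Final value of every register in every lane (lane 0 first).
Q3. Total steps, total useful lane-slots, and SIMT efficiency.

step 0: v2 <- 0                      0xffff
step 1: eval (v2 < 5)                0xffff
step 2: v3 <- (-4 - v2)              0xffff
step 3: v2 <- (v2 + 2)               0xffff
step 4: eval (v2 < 5)                0xffff
step 5: v3 <- (-4 - v2)              0xffff
step 6: v2 <- (v2 + 2)               0xffff
step 7: eval (v2 < 5)                0xffff
step 8: v3 <- (-4 - v2)              0xffff
step 9: v2 <- (v2 + 2)               0xffff
step 10: eval (v2 < 5)                0xffff
step 11: v3 <- 1                      0xffff
step 12: eval (v3 < 5)                0xffff
step 13: v2 <- ((lane * v3) * lane)   0xffff
step 14: v3 <- (v3 + 2)               0xffff
step 15: eval (v3 < 5)                0xffff
step 16: v2 <- ((lane * v3) * lane)   0xffff
step 17: v3 <- (v3 + 2)               0xffff
step 18: eval (v3 < 5)                0xffff
step 19: v2 <- ((-7 - v2) - (v3 - v3)) 0xffff
step 20: v2 <- -5                     0xffff
step 21: v3 <- ((v3 + v2) * max(12, v2)) 0xffff

Answer: 22 steps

v2: -5,-5,-5,-5,-5,-5,-5,-5,-5,-5,-5,-5,-5,-5,-5,-5
v3: 0,0,0,0,0,0,0,0,0,0,0,0,0,0,0,0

steps = 22; useful = 352; efficiency = 352/352 = 1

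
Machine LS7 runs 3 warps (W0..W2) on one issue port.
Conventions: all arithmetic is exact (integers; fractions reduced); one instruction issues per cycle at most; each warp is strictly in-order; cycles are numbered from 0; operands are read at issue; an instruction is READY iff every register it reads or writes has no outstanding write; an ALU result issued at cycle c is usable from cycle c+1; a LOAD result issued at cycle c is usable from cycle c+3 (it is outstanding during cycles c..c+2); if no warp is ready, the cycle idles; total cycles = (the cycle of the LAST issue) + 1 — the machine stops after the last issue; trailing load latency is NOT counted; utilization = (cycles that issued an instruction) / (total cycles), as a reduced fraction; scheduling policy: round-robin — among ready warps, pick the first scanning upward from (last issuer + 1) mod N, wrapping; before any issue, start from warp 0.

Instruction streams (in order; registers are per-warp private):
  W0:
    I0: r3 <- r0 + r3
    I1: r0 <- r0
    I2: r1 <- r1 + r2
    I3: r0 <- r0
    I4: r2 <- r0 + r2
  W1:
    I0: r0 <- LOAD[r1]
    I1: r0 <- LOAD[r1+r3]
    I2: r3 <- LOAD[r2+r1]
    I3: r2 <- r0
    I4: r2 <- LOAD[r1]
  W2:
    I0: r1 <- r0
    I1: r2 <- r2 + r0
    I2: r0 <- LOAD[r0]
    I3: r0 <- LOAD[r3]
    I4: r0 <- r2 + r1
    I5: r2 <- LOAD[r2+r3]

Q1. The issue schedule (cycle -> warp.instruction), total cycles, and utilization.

cycle 0: W0.I0
cycle 1: W1.I0
cycle 2: W2.I0
cycle 3: W0.I1
cycle 4: W1.I1
cycle 5: W2.I1
cycle 6: W0.I2
cycle 7: W1.I2
cycle 8: W2.I2
cycle 9: W0.I3
cycle 10: W1.I3
cycle 11: W2.I3
cycle 12: W0.I4
cycle 13: W1.I4
cycle 14: W2.I4
cycle 15: W2.I5

Answer: 16 cycles, utilization 1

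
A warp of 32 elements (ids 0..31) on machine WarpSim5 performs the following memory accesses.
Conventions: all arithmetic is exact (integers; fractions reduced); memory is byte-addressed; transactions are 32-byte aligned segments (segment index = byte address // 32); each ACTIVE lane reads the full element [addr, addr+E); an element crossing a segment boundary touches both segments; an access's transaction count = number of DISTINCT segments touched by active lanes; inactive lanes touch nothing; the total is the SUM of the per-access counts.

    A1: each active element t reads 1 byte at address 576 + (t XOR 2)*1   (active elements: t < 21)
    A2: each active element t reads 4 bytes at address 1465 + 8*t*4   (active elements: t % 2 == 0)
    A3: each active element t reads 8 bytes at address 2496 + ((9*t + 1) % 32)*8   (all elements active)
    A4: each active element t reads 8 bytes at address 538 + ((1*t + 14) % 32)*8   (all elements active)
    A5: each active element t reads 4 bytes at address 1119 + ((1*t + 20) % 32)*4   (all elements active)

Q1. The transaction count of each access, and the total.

A1: 1 transaction
A2: 16 transactions
A3: 8 transactions
A4: 9 transactions
A5: 5 transactions

Answer: 1,16,8,9,5; total 39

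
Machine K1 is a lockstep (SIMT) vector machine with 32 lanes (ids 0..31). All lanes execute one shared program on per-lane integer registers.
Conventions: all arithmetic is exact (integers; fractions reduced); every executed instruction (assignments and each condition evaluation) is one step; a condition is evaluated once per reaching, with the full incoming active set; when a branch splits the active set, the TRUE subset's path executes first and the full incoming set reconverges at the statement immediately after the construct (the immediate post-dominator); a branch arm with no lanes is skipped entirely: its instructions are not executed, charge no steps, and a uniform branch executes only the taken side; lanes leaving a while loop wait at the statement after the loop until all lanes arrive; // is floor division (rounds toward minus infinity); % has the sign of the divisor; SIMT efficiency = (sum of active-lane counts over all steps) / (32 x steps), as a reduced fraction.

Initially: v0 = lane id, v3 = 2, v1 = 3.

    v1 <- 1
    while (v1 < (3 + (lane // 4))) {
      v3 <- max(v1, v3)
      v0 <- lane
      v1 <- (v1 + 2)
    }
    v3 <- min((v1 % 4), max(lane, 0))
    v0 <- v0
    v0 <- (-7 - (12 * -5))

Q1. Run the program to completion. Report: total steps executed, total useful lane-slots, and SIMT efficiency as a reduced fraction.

Answer: 25 steps, 544 useful, 17/25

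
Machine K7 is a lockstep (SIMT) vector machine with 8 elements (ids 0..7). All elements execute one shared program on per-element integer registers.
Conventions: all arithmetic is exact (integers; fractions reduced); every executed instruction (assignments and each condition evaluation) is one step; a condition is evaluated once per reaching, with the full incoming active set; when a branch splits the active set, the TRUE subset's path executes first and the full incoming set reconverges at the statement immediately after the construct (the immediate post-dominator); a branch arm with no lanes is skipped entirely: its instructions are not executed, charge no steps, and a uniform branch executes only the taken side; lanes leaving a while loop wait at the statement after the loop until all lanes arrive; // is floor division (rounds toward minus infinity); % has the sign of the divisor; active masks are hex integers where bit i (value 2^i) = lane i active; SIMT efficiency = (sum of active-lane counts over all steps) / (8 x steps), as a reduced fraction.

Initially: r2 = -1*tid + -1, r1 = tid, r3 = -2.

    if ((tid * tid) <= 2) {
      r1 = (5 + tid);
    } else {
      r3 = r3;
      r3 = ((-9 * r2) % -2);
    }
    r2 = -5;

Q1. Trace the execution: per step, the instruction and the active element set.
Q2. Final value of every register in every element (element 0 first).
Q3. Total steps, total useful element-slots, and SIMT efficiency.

step 0: eval ((tid * tid) <= 2)      0xff
step 1: r1 <- (5 + tid)              0x03
step 2: r3 <- r3                     0xfc
step 3: r3 <- ((-9 * r2) % -2)       0xfc
step 4: r2 <- -5                     0xff

Answer: 5 steps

r2: -5,-5,-5,-5,-5,-5,-5,-5
r1: 5,6,2,3,4,5,6,7
r3: -2,-2,-1,0,-1,0,-1,0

steps = 5; useful = 30; efficiency = 30/40 = 3/4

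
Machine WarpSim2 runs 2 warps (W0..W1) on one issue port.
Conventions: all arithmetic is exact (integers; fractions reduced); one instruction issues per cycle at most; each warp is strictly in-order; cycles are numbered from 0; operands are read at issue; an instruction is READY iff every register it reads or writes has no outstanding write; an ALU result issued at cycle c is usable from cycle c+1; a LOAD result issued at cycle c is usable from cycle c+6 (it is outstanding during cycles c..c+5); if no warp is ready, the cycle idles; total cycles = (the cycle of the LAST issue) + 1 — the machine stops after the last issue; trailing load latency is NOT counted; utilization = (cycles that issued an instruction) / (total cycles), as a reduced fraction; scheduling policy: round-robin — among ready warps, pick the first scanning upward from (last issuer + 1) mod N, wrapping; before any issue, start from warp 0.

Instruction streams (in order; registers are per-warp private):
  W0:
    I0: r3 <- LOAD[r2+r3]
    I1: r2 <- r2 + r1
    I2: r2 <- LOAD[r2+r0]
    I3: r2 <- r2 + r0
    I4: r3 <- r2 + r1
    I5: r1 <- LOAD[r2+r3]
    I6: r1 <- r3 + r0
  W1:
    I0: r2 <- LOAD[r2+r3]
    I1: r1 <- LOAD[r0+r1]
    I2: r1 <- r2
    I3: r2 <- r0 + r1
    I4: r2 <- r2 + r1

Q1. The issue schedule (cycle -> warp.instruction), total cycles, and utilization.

cycle 0: W0.I0
cycle 1: W1.I0
cycle 2: W0.I1
cycle 3: W1.I1
cycle 4: W0.I2
cycle 5: idle
cycle 6: idle
cycle 7: idle
cycle 8: idle
cycle 9: W1.I2
cycle 10: W0.I3
cycle 11: W1.I3
cycle 12: W0.I4
cycle 13: W1.I4
cycle 14: W0.I5
cycle 15: idle
cycle 16: idle
cycle 17: idle
cycle 18: idle
cycle 19: idle
cycle 20: W0.I6

Answer: 21 cycles, utilization 4/7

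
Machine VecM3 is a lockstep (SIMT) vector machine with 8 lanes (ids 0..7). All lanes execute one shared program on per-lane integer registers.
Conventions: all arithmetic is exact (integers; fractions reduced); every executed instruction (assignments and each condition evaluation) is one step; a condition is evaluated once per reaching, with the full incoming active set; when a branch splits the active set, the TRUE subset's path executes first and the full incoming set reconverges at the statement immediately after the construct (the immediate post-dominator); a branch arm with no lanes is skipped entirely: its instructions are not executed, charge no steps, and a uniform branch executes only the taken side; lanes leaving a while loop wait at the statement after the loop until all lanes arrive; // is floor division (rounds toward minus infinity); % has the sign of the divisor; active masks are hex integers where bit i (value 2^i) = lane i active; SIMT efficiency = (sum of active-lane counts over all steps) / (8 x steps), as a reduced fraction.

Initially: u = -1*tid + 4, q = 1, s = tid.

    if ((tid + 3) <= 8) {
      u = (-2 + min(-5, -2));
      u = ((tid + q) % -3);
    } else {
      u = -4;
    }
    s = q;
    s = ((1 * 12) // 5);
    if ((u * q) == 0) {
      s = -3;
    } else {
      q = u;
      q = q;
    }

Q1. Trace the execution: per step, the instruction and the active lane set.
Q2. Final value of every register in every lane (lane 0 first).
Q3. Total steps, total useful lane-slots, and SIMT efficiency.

step 0: eval ((tid + 3) <= 8)        0xff
step 1: u <- (-2 + min(-5, -2))      0x3f
step 2: u <- ((tid + q) % -3)        0x3f
step 3: u <- -4                      0xc0
step 4: s <- q                       0xff
step 5: s <- ((1 * 12) // 5)         0xff
step 6: eval ((u * q) == 0)          0xff
step 7: s <- -3                      0x24
step 8: q <- u                       0xdb
step 9: q <- q                       0xdb

Answer: 10 steps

u: -2,-1,0,-2,-1,0,-4,-4
q: -2,-1,1,-2,-1,1,-4,-4
s: 2,2,-3,2,2,-3,2,2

steps = 10; useful = 60; efficiency = 60/80 = 3/4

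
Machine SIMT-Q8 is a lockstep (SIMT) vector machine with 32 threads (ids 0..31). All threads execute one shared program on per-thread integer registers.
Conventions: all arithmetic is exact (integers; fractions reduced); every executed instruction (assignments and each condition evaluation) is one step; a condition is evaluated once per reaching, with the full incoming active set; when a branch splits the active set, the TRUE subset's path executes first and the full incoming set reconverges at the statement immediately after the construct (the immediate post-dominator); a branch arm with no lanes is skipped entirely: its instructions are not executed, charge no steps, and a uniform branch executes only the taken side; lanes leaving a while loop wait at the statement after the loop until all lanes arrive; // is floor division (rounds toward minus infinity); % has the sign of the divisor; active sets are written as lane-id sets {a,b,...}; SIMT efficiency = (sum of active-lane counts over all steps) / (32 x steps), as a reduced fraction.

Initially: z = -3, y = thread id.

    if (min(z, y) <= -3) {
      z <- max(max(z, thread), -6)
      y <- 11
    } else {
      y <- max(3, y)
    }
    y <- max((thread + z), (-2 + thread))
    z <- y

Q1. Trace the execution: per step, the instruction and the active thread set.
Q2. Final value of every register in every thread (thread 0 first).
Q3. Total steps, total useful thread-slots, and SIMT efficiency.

step 0: eval (min(z, y) <= -3)       {0,1,2,3,4,5,6,7,8,9,10,11,12,13,14,15,16,17,18,19,20,21,22,23,24,25,26,27,28,29,30,31}
step 1: z <- max(max(z, thread), -6) {0,1,2,3,4,5,6,7,8,9,10,11,12,13,14,15,16,17,18,19,20,21,22,23,24,25,26,27,28,29,30,31}
step 2: y <- 11                      {0,1,2,3,4,5,6,7,8,9,10,11,12,13,14,15,16,17,18,19,20,21,22,23,24,25,26,27,28,29,30,31}
step 3: y <- max((thread + z), (-2 + thread)) {0,1,2,3,4,5,6,7,8,9,10,11,12,13,14,15,16,17,18,19,20,21,22,23,24,25,26,27,28,29,30,31}
step 4: z <- y                       {0,1,2,3,4,5,6,7,8,9,10,11,12,13,14,15,16,17,18,19,20,21,22,23,24,25,26,27,28,29,30,31}

Answer: 5 steps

z: 0,2,4,6,8,10,12,14,16,18,20,22,24,26,28,30,32,34,36,38,40,42,44,46,48,50,52,54,56,58,60,62
y: 0,2,4,6,8,10,12,14,16,18,20,22,24,26,28,30,32,34,36,38,40,42,44,46,48,50,52,54,56,58,60,62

steps = 5; useful = 160; efficiency = 160/160 = 1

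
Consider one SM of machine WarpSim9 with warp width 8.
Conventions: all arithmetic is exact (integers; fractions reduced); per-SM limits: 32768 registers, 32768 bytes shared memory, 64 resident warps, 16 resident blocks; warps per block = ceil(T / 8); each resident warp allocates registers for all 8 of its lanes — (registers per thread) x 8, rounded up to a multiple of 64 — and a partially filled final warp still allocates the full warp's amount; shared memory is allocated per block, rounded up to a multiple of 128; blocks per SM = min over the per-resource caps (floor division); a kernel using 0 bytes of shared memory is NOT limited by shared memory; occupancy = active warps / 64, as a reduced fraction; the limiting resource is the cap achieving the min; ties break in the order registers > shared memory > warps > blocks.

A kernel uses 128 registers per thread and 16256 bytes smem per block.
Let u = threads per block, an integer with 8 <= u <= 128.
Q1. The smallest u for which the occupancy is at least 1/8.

Answer: u = 25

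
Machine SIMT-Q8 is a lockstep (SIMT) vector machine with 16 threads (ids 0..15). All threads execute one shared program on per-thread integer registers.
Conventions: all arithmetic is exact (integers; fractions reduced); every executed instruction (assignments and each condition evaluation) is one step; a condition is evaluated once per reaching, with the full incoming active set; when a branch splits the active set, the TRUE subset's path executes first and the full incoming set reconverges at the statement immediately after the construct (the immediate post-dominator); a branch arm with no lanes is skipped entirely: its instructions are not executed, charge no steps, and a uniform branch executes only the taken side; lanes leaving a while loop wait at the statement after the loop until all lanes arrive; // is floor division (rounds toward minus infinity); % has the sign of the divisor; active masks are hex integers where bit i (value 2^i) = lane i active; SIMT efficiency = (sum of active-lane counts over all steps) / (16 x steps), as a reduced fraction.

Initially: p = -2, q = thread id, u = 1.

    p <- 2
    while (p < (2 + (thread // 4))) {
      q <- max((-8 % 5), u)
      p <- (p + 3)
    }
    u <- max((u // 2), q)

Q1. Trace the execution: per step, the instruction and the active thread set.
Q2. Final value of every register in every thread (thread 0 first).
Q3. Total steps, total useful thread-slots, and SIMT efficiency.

step 0: p <- 2                       0xffff
step 1: eval (p < (2 + (thread // 4))) 0xffff
step 2: q <- max((-8 % 5), u)        0xfff0
step 3: p <- (p + 3)                 0xfff0
step 4: eval (p < (2 + (thread // 4))) 0xfff0
step 5: u <- max((u // 2), q)        0xffff

Answer: 6 steps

p: 2,2,2,2,5,5,5,5,5,5,5,5,5,5,5,5
q: 0,1,2,3,2,2,2,2,2,2,2,2,2,2,2,2
u: 0,1,2,3,2,2,2,2,2,2,2,2,2,2,2,2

steps = 6; useful = 84; efficiency = 84/96 = 7/8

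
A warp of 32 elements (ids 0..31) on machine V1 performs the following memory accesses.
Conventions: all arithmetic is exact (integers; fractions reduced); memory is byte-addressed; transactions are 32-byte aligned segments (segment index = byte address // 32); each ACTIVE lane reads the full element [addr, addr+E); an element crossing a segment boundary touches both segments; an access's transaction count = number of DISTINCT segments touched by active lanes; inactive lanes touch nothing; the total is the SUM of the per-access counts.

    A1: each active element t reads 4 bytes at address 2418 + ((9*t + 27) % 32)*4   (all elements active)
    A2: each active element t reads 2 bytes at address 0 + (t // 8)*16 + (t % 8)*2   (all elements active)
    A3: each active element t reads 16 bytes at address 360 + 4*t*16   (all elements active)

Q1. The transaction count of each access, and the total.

A1: 5 transactions
A2: 2 transactions
A3: 32 transactions

Answer: 5,2,32; total 39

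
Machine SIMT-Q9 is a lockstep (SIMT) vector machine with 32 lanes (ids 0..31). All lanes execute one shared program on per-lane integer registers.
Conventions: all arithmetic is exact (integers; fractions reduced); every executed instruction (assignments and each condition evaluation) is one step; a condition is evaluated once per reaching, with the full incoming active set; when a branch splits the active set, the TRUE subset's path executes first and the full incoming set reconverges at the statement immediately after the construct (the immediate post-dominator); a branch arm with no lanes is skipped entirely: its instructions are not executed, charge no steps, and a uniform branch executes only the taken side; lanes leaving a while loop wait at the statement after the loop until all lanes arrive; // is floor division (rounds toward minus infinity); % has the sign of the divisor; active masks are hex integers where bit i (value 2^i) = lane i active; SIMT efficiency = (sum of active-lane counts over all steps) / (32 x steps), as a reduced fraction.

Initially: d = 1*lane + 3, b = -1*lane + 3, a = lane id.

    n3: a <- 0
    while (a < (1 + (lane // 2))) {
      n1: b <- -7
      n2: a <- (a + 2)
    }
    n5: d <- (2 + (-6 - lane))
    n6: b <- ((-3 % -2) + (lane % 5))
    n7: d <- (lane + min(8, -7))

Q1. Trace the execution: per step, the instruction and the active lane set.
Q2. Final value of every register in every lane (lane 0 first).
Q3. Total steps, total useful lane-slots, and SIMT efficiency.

step 0: a <- 0                       0xffffffff
step 1: eval (a < (1 + (lane // 2))) 0xffffffff
step 2: b <- -7                      0xffffffff
step 3: a <- (a + 2)                 0xffffffff
step 4: eval (a < (1 + (lane // 2))) 0xffffffff
step 5: b <- -7                      0xfffffff0
step 6: a <- (a + 2)                 0xfffffff0
step 7: eval (a < (1 + (lane // 2))) 0xfffffff0
step 8: b <- -7                      0xffffff00
step 9: a <- (a + 2)                 0xffffff00
step 10: eval (a < (1 + (lane // 2))) 0xffffff00
step 11: b <- -7                      0xfffff000
step 12: a <- (a + 2)                 0xfffff000
step 13: eval (a < (1 + (lane // 2))) 0xfffff000
step 14: b <- -7                      0xffff0000
step 15: a <- (a + 2)                 0xffff0000
step 16: eval (a < (1 + (lane // 2))) 0xffff0000
step 17: b <- -7                      0xfff00000
step 18: a <- (a + 2)                 0xfff00000
step 19: eval (a < (1 + (lane // 2))) 0xfff00000
step 20: b <- -7                      0xff000000
step 21: a <- (a + 2)                 0xff000000
step 22: eval (a < (1 + (lane // 2))) 0xff000000
step 23: b <- -7                      0xf0000000
step 24: a <- (a + 2)                 0xf0000000
step 25: eval (a < (1 + (lane // 2))) 0xf0000000
step 26: d <- (2 + (-6 - lane))       0xffffffff
step 27: b <- ((-3 % -2) + (lane % 5)) 0xffffffff
step 28: d <- (lane + min(8, -7))     0xffffffff

Answer: 29 steps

d: -7,-6,-5,-4,-3,-2,-1,0,1,2,3,4,5,6,7,8,9,10,11,12,13,14,15,16,17,18,19,20,21,22,23,24
b: -1,0,1,2,3,-1,0,1,2,3,-1,0,1,2,3,-1,0,1,2,3,-1,0,1,2,3,-1,0,1,2,3,-1,0
a: 2,2,2,2,4,4,4,4,6,6,6,6,8,8,8,8,10,10,10,10,12,12,12,12,14,14,14,14,16,16,16,16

steps = 29; useful = 592; efficiency = 592/928 = 37/58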